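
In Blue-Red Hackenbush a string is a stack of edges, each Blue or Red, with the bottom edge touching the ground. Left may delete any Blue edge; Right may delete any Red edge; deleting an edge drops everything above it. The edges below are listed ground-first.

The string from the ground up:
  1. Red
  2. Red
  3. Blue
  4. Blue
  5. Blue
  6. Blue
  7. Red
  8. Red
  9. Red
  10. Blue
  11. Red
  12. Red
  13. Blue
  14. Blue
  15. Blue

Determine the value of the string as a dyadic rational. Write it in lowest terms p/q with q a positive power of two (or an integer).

step 1: add Red to get R; options L={ — } R={ 0 } gives -1
step 2: add Red to get RR; options L={ — } R={ -1; 0 } gives -2
step 3: add Blue to get RRB; options L={ -2 } R={ -1; 0 } gives -3/2
step 4: add Blue to get RRBB; options L={ -2; -3/2 } R={ -1; 0 } gives -5/4
step 5: add Blue to get RRBBB; options L={ -2; -3/2; -5/4 } R={ -1; 0 } gives -9/8
step 6: add Blue to get RRBBBB; options L={ -2; -3/2; -5/4; -9/8 } R={ -1; 0 } gives -17/16
step 7: add Red to get RRBBBBR; options L={ -2; -3/2; -5/4; -9/8 } R={ -17/16; -1; 0 } gives -35/32
step 8: add Red to get RRBBBBRR; options L={ -2; -3/2; -5/4; -9/8 } R={ -35/32; -17/16; -1; 0 } gives -71/64
step 9: add Red to get RRBBBBRRR; options L={ -2; -3/2; -5/4; -9/8 } R={ -71/64; -35/32; -17/16; -1; 0 } gives -143/128
step 10: add Blue to get RRBBBBRRRB; options L={ -2; -3/2; -5/4; -9/8; -143/128 } R={ -71/64; -35/32; -17/16; -1; 0 } gives -285/256
step 11: add Red to get RRBBBBRRRBR; options L={ -2; -3/2; -5/4; -9/8; -143/128 } R={ -285/256; -71/64; -35/32; -17/16; -1; 0 } gives -571/512
step 12: add Red to get RRBBBBRRRBRR; options L={ -2; -3/2; -5/4; -9/8; -143/128 } R={ -571/512; -285/256; -71/64; -35/32; -17/16; -1; 0 } gives -1143/1024
step 13: add Blue to get RRBBBBRRRBRRB; options L={ -2; -3/2; -5/4; -9/8; -143/128; -1143/1024 } R={ -571/512; -285/256; -71/64; -35/32; -17/16; -1; 0 } gives -2285/2048
step 14: add Blue to get RRBBBBRRRBRRBB; options L={ -2; -3/2; -5/4; -9/8; -143/128; -1143/1024; -2285/2048 } R={ -571/512; -285/256; -71/64; -35/32; -17/16; -1; 0 } gives -4569/4096
step 15: add Blue to get RRBBBBRRRBRRBBB; options L={ -2; -3/2; -5/4; -9/8; -143/128; -1143/1024; -2285/2048; -4569/4096 } R={ -571/512; -285/256; -71/64; -35/32; -17/16; -1; 0 } gives -9137/8192

-9137/8192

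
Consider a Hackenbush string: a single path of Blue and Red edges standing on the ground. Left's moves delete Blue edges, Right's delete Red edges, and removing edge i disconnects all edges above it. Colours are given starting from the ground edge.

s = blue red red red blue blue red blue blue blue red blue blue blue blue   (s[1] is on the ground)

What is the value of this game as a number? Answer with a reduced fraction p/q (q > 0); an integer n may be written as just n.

Build value(s[:k]) for k = 1..15, string s = blue red red red blue blue red blue blue blue red blue blue blue blue.
edge 1 of 15 (blue): { 0 | ∅ } ⇒ 1
edge 2 of 15 (red): { 0 | 1 } ⇒ 1/2
edge 3 of 15 (red): { 0 | 1/2; 1 } ⇒ 1/4
edge 4 of 15 (red): { 0 | 1/4; 1/2; 1 } ⇒ 1/8
edge 5 of 15 (blue): { 0; 1/8 | 1/4; 1/2; 1 } ⇒ 3/16
edge 6 of 15 (blue): { 0; 1/8; 3/16 | 1/4; 1/2; 1 } ⇒ 7/32
edge 7 of 15 (red): { 0; 1/8; 3/16 | 7/32; 1/4; 1/2; 1 } ⇒ 13/64
edge 8 of 15 (blue): { 0; 1/8; 3/16; 13/64 | 7/32; 1/4; 1/2; 1 } ⇒ 27/128
edge 9 of 15 (blue): { 0; 1/8; 3/16; 13/64; 27/128 | 7/32; 1/4; 1/2; 1 } ⇒ 55/256
edge 10 of 15 (blue): { 0; 1/8; 3/16; 13/64; 27/128; 55/256 | 7/32; 1/4; 1/2; 1 } ⇒ 111/512
edge 11 of 15 (red): { 0; 1/8; 3/16; 13/64; 27/128; 55/256 | 111/512; 7/32; 1/4; 1/2; 1 } ⇒ 221/1024
edge 12 of 15 (blue): { 0; 1/8; 3/16; 13/64; 27/128; 55/256; 221/1024 | 111/512; 7/32; 1/4; 1/2; 1 } ⇒ 443/2048
edge 13 of 15 (blue): { 0; 1/8; 3/16; 13/64; 27/128; 55/256; 221/1024; 443/2048 | 111/512; 7/32; 1/4; 1/2; 1 } ⇒ 887/4096
edge 14 of 15 (blue): { 0; 1/8; 3/16; 13/64; 27/128; 55/256; 221/1024; 443/2048; 887/4096 | 111/512; 7/32; 1/4; 1/2; 1 } ⇒ 1775/8192
edge 15 of 15 (blue): { 0; 1/8; 3/16; 13/64; 27/128; 55/256; 221/1024; 443/2048; 887/4096; 1775/8192 | 111/512; 7/32; 1/4; 1/2; 1 } ⇒ 3551/16384

3551/16384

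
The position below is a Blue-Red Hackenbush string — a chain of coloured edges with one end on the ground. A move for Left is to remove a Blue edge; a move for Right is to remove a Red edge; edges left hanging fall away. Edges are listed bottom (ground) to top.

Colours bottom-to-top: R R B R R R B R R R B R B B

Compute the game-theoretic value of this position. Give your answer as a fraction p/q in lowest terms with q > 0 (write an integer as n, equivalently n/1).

-7913/4096

step 1: add R to get R; options L={ (no moves) } R={ 0 } so -1
step 2: add R to get RR; options L={ (no moves) } R={ -1, 0 } so -2
step 3: add B to get RRB; options L={ -2 } R={ -1, 0 } so -3/2
step 4: add R to get RRBR; options L={ -2 } R={ -3/2, -1, 0 } so -7/4
step 5: add R to get RRBRR; options L={ -2 } R={ -7/4, -3/2, -1, 0 } so -15/8
step 6: add R to get RRBRRR; options L={ -2 } R={ -15/8, -7/4, -3/2, -1, 0 } so -31/16
step 7: add B to get RRBRRRB; options L={ -2, -31/16 } R={ -15/8, -7/4, -3/2, -1, 0 } so -61/32
step 8: add R to get RRBRRRBR; options L={ -2, -31/16 } R={ -61/32, -15/8, -7/4, -3/2, -1, 0 } so -123/64
step 9: add R to get RRBRRRBRR; options L={ -2, -31/16 } R={ -123/64, -61/32, -15/8, -7/4, -3/2, -1, 0 } so -247/128
step 10: add R to get RRBRRRBRRR; options L={ -2, -31/16 } R={ -247/128, -123/64, -61/32, -15/8, -7/4, -3/2, -1, 0 } so -495/256
step 11: add B to get RRBRRRBRRRB; options L={ -2, -31/16, -495/256 } R={ -247/128, -123/64, -61/32, -15/8, -7/4, -3/2, -1, 0 } so -989/512
step 12: add R to get RRBRRRBRRRBR; options L={ -2, -31/16, -495/256 } R={ -989/512, -247/128, -123/64, -61/32, -15/8, -7/4, -3/2, -1, 0 } so -1979/1024
step 13: add B to get RRBRRRBRRRBRB; options L={ -2, -31/16, -495/256, -1979/1024 } R={ -989/512, -247/128, -123/64, -61/32, -15/8, -7/4, -3/2, -1, 0 } so -3957/2048
step 14: add B to get RRBRRRBRRRBRBB; options L={ -2, -31/16, -495/256, -1979/1024, -3957/2048 } R={ -989/512, -247/128, -123/64, -61/32, -15/8, -7/4, -3/2, -1, 0 } so -7913/4096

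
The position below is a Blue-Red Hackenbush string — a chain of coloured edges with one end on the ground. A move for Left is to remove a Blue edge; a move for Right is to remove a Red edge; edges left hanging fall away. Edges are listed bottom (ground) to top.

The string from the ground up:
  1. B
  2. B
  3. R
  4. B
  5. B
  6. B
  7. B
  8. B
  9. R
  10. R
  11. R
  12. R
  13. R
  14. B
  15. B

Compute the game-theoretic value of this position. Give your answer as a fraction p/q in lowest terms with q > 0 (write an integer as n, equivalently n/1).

16135/8192

Recurse on prefixes of the 15-edge string B B R B B B B B R R R R R B B:
step 1: add B to get B; options L={ 0 } R={ · } => 1
step 2: add B to get BB; options L={ 0 1 } R={ · } => 2
step 3: add R to get BBR; options L={ 0 1 } R={ 2 } => 3/2
step 4: add B to get BBRB; options L={ 0 1 3/2 } R={ 2 } => 7/4
step 5: add B to get BBRBB; options L={ 0 1 3/2 7/4 } R={ 2 } => 15/8
step 6: add B to get BBRBBB; options L={ 0 1 3/2 7/4 15/8 } R={ 2 } => 31/16
step 7: add B to get BBRBBBB; options L={ 0 1 3/2 7/4 15/8 31/16 } R={ 2 } => 63/32
step 8: add B to get BBRBBBBB; options L={ 0 1 3/2 7/4 15/8 31/16 63/32 } R={ 2 } => 127/64
step 9: add R to get BBRBBBBBR; options L={ 0 1 3/2 7/4 15/8 31/16 63/32 } R={ 127/64 2 } => 253/128
step 10: add R to get BBRBBBBBRR; options L={ 0 1 3/2 7/4 15/8 31/16 63/32 } R={ 253/128 127/64 2 } => 505/256
step 11: add R to get BBRBBBBBRRR; options L={ 0 1 3/2 7/4 15/8 31/16 63/32 } R={ 505/256 253/128 127/64 2 } => 1009/512
step 12: add R to get BBRBBBBBRRRR; options L={ 0 1 3/2 7/4 15/8 31/16 63/32 } R={ 1009/512 505/256 253/128 127/64 2 } => 2017/1024
step 13: add R to get BBRBBBBBRRRRR; options L={ 0 1 3/2 7/4 15/8 31/16 63/32 } R={ 2017/1024 1009/512 505/256 253/128 127/64 2 } => 4033/2048
step 14: add B to get BBRBBBBBRRRRRB; options L={ 0 1 3/2 7/4 15/8 31/16 63/32 4033/2048 } R={ 2017/1024 1009/512 505/256 253/128 127/64 2 } => 8067/4096
step 15: add B to get BBRBBBBBRRRRRBB; options L={ 0 1 3/2 7/4 15/8 31/16 63/32 4033/2048 8067/4096 } R={ 2017/1024 1009/512 505/256 253/128 127/64 2 } => 16135/8192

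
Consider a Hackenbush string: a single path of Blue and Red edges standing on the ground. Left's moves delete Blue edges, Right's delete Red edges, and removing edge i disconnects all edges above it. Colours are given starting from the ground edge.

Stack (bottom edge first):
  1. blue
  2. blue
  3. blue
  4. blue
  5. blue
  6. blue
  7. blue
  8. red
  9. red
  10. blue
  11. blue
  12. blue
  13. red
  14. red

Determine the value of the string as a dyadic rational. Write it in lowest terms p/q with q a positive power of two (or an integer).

825/128

b: Left { 0 }, Right { ∅ } gives simplest 1
bb: Left { 0; 1 }, Right { ∅ } gives simplest 2
bbb: Left { 0; 1; 2 }, Right { ∅ } gives simplest 3
bbbb: Left { 0; 1; 2; 3 }, Right { ∅ } gives simplest 4
bbbbb: Left { 0; 1; 2; 3; 4 }, Right { ∅ } gives simplest 5
bbbbbb: Left { 0; 1; 2; 3; 4; 5 }, Right { ∅ } gives simplest 6
bbbbbbb: Left { 0; 1; 2; 3; 4; 5; 6 }, Right { ∅ } gives simplest 7
bbbbbbbr: Left { 0; 1; 2; 3; 4; 5; 6 }, Right { 7 } gives simplest 13/2
bbbbbbbrr: Left { 0; 1; 2; 3; 4; 5; 6 }, Right { 13/2; 7 } gives simplest 25/4
bbbbbbbrrb: Left { 0; 1; 2; 3; 4; 5; 6; 25/4 }, Right { 13/2; 7 } gives simplest 51/8
bbbbbbbrrbb: Left { 0; 1; 2; 3; 4; 5; 6; 25/4; 51/8 }, Right { 13/2; 7 } gives simplest 103/16
bbbbbbbrrbbb: Left { 0; 1; 2; 3; 4; 5; 6; 25/4; 51/8; 103/16 }, Right { 13/2; 7 } gives simplest 207/32
bbbbbbbrrbbbr: Left { 0; 1; 2; 3; 4; 5; 6; 25/4; 51/8; 103/16 }, Right { 207/32; 13/2; 7 } gives simplest 413/64
bbbbbbbrrbbbrr: Left { 0; 1; 2; 3; 4; 5; 6; 25/4; 51/8; 103/16 }, Right { 413/64; 207/32; 13/2; 7 } gives simplest 825/128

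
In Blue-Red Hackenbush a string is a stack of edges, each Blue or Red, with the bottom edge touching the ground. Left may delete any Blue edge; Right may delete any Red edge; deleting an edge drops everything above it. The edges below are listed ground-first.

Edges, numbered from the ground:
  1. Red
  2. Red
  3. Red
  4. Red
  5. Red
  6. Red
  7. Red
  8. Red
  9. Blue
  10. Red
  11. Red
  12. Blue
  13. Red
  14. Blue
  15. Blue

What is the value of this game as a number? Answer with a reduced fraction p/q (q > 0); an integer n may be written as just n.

Prefix values for Red Red Red Red Red Red Red Red Blue Red Red Blue Red Blue Blue via {L|R} + simplicity:
value(R) = { · | 0 } — -1
value(RR) = { · | -1; 0 } — -2
value(RRR) = { · | -2; -1; 0 } — -3
value(RRRR) = { · | -3; -2; -1; 0 } — -4
value(RRRRR) = { · | -4; -3; -2; -1; 0 } — -5
value(RRRRRR) = { · | -5; -4; -3; -2; -1; 0 } — -6
value(RRRRRRR) = { · | -6; -5; -4; -3; -2; -1; 0 } — -7
value(RRRRRRRR) = { · | -7; -6; -5; -4; -3; -2; -1; 0 } — -8
value(RRRRRRRRB) = { -8 | -7; -6; -5; -4; -3; -2; -1; 0 } — -15/2
value(RRRRRRRRBR) = { -8 | -15/2; -7; -6; -5; -4; -3; -2; -1; 0 } — -31/4
value(RRRRRRRRBRR) = { -8 | -31/4; -15/2; -7; -6; -5; -4; -3; -2; -1; 0 } — -63/8
value(RRRRRRRRBRRB) = { -8; -63/8 | -31/4; -15/2; -7; -6; -5; -4; -3; -2; -1; 0 } — -125/16
value(RRRRRRRRBRRBR) = { -8; -63/8 | -125/16; -31/4; -15/2; -7; -6; -5; -4; -3; -2; -1; 0 } — -251/32
value(RRRRRRRRBRRBRB) = { -8; -63/8; -251/32 | -125/16; -31/4; -15/2; -7; -6; -5; -4; -3; -2; -1; 0 } — -501/64
value(RRRRRRRRBRRBRBB) = { -8; -63/8; -251/32; -501/64 | -125/16; -31/4; -15/2; -7; -6; -5; -4; -3; -2; -1; 0 } — -1001/128

-1001/128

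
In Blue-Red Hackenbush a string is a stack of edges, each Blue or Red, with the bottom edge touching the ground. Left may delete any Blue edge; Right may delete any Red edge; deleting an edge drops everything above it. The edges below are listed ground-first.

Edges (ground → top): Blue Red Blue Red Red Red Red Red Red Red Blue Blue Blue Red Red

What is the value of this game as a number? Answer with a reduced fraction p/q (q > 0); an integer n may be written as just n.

8249/16384

Recurse on prefixes of the 15-edge string Blue Red Blue Red Red Red Red Red Red Red Blue Blue Blue Red Red:
value_1 [B]  L=[0]  R=[(no moves)]  ⇒ 1
value_2 [BR]  L=[0]  R=[1]  ⇒ 1/2
value_3 [BRB]  L=[0 1/2]  R=[1]  ⇒ 3/4
value_4 [BRBR]  L=[0 1/2]  R=[3/4 1]  ⇒ 5/8
value_5 [BRBRR]  L=[0 1/2]  R=[5/8 3/4 1]  ⇒ 9/16
value_6 [BRBRRR]  L=[0 1/2]  R=[9/16 5/8 3/4 1]  ⇒ 17/32
value_7 [BRBRRRR]  L=[0 1/2]  R=[17/32 9/16 5/8 3/4 1]  ⇒ 33/64
value_8 [BRBRRRRR]  L=[0 1/2]  R=[33/64 17/32 9/16 5/8 3/4 1]  ⇒ 65/128
value_9 [BRBRRRRRR]  L=[0 1/2]  R=[65/128 33/64 17/32 9/16 5/8 3/4 1]  ⇒ 129/256
value_10 [BRBRRRRRRR]  L=[0 1/2]  R=[129/256 65/128 33/64 17/32 9/16 5/8 3/4 1]  ⇒ 257/512
value_11 [BRBRRRRRRRB]  L=[0 1/2 257/512]  R=[129/256 65/128 33/64 17/32 9/16 5/8 3/4 1]  ⇒ 515/1024
value_12 [BRBRRRRRRRBB]  L=[0 1/2 257/512 515/1024]  R=[129/256 65/128 33/64 17/32 9/16 5/8 3/4 1]  ⇒ 1031/2048
value_13 [BRBRRRRRRRBBB]  L=[0 1/2 257/512 515/1024 1031/2048]  R=[129/256 65/128 33/64 17/32 9/16 5/8 3/4 1]  ⇒ 2063/4096
value_14 [BRBRRRRRRRBBBR]  L=[0 1/2 257/512 515/1024 1031/2048]  R=[2063/4096 129/256 65/128 33/64 17/32 9/16 5/8 3/4 1]  ⇒ 4125/8192
value_15 [BRBRRRRRRRBBBRR]  L=[0 1/2 257/512 515/1024 1031/2048]  R=[4125/8192 2063/4096 129/256 65/128 33/64 17/32 9/16 5/8 3/4 1]  ⇒ 8249/16384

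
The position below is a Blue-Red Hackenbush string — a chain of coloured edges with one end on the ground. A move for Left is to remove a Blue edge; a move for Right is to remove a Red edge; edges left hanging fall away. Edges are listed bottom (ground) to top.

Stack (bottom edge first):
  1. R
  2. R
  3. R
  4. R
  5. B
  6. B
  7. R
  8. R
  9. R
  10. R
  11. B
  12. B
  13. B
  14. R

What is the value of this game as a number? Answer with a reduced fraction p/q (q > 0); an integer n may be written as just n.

Recurse on prefixes of the 14-edge string R R R R B B R R R R B B B R:
1 of 14 · R · max L −∞ · min R 0 = -1
2 of 14 · RR · max L −∞ · min R -1 = -2
3 of 14 · RRR · max L −∞ · min R -2 = -3
4 of 14 · RRRR · max L −∞ · min R -3 = -4
5 of 14 · RRRRB · max L -4 · min R -3 = -7/2
6 of 14 · RRRRBB · max L -7/2 · min R -3 = -13/4
7 of 14 · RRRRBBR · max L -7/2 · min R -13/4 = -27/8
8 of 14 · RRRRBBRR · max L -7/2 · min R -27/8 = -55/16
9 of 14 · RRRRBBRRR · max L -7/2 · min R -55/16 = -111/32
10 of 14 · RRRRBBRRRR · max L -7/2 · min R -111/32 = -223/64
11 of 14 · RRRRBBRRRRB · max L -223/64 · min R -111/32 = -445/128
12 of 14 · RRRRBBRRRRBB · max L -445/128 · min R -111/32 = -889/256
13 of 14 · RRRRBBRRRRBBB · max L -889/256 · min R -111/32 = -1777/512
14 of 14 · RRRRBBRRRRBBBR · max L -889/256 · min R -1777/512 = -3555/1024

-3555/1024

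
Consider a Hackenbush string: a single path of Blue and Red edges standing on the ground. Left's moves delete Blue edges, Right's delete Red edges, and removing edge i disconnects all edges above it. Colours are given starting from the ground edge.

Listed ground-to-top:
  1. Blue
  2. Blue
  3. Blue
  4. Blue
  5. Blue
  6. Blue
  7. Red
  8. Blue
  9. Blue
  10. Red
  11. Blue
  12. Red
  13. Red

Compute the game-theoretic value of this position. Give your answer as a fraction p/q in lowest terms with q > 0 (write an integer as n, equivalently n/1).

step 1: add Blue to get B; options L={ 0 } R={ (no moves) } — 1
step 2: add Blue to get BB; options L={ 0; 1 } R={ (no moves) } — 2
step 3: add Blue to get BBB; options L={ 0; 1; 2 } R={ (no moves) } — 3
step 4: add Blue to get BBBB; options L={ 0; 1; 2; 3 } R={ (no moves) } — 4
step 5: add Blue to get BBBBB; options L={ 0; 1; 2; 3; 4 } R={ (no moves) } — 5
step 6: add Blue to get BBBBBB; options L={ 0; 1; 2; 3; 4; 5 } R={ (no moves) } — 6
step 7: add Red to get BBBBBBR; options L={ 0; 1; 2; 3; 4; 5 } R={ 6 } — 11/2
step 8: add Blue to get BBBBBBRB; options L={ 0; 1; 2; 3; 4; 5; 11/2 } R={ 6 } — 23/4
step 9: add Blue to get BBBBBBRBB; options L={ 0; 1; 2; 3; 4; 5; 11/2; 23/4 } R={ 6 } — 47/8
step 10: add Red to get BBBBBBRBBR; options L={ 0; 1; 2; 3; 4; 5; 11/2; 23/4 } R={ 47/8; 6 } — 93/16
step 11: add Blue to get BBBBBBRBBRB; options L={ 0; 1; 2; 3; 4; 5; 11/2; 23/4; 93/16 } R={ 47/8; 6 } — 187/32
step 12: add Red to get BBBBBBRBBRBR; options L={ 0; 1; 2; 3; 4; 5; 11/2; 23/4; 93/16 } R={ 187/32; 47/8; 6 } — 373/64
step 13: add Red to get BBBBBBRBBRBRR; options L={ 0; 1; 2; 3; 4; 5; 11/2; 23/4; 93/16 } R={ 373/64; 187/32; 47/8; 6 } — 745/128

745/128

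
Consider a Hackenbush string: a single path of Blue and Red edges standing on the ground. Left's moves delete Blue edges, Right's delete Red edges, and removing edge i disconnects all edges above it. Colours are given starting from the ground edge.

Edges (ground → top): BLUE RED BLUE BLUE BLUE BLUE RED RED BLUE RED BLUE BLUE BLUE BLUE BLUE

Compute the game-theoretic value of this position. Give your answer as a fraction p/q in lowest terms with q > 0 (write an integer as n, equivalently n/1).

Build v(s[:k]) for k = 1..15, string s = BLUE RED BLUE BLUE BLUE BLUE RED RED BLUE RED BLUE BLUE BLUE BLUE BLUE.
edge 1 of 15 (BLUE): { 0 | · } = 1
edge 2 of 15 (RED): { 0 | 1 } = 1/2
edge 3 of 15 (BLUE): { 0 1/2 | 1 } = 3/4
edge 4 of 15 (BLUE): { 0 1/2 3/4 | 1 } = 7/8
edge 5 of 15 (BLUE): { 0 1/2 3/4 7/8 | 1 } = 15/16
edge 6 of 15 (BLUE): { 0 1/2 3/4 7/8 15/16 | 1 } = 31/32
edge 7 of 15 (RED): { 0 1/2 3/4 7/8 15/16 | 31/32 1 } = 61/64
edge 8 of 15 (RED): { 0 1/2 3/4 7/8 15/16 | 61/64 31/32 1 } = 121/128
edge 9 of 15 (BLUE): { 0 1/2 3/4 7/8 15/16 121/128 | 61/64 31/32 1 } = 243/256
edge 10 of 15 (RED): { 0 1/2 3/4 7/8 15/16 121/128 | 243/256 61/64 31/32 1 } = 485/512
edge 11 of 15 (BLUE): { 0 1/2 3/4 7/8 15/16 121/128 485/512 | 243/256 61/64 31/32 1 } = 971/1024
edge 12 of 15 (BLUE): { 0 1/2 3/4 7/8 15/16 121/128 485/512 971/1024 | 243/256 61/64 31/32 1 } = 1943/2048
edge 13 of 15 (BLUE): { 0 1/2 3/4 7/8 15/16 121/128 485/512 971/1024 1943/2048 | 243/256 61/64 31/32 1 } = 3887/4096
edge 14 of 15 (BLUE): { 0 1/2 3/4 7/8 15/16 121/128 485/512 971/1024 1943/2048 3887/4096 | 243/256 61/64 31/32 1 } = 7775/8192
edge 15 of 15 (BLUE): { 0 1/2 3/4 7/8 15/16 121/128 485/512 971/1024 1943/2048 3887/4096 7775/8192 | 243/256 61/64 31/32 1 } = 15551/16384

15551/16384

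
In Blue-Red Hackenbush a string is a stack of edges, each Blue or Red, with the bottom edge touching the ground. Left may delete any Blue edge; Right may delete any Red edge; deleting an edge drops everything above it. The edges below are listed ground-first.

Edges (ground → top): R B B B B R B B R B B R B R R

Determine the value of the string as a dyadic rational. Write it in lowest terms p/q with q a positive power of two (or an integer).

-1175/16384

edge 1 of 15 (R): { (no moves) | 0 } — -1
edge 2 of 15 (B): { -1 | 0 } — -1/2
edge 3 of 15 (B): { -1 -1/2 | 0 } — -1/4
edge 4 of 15 (B): { -1 -1/2 -1/4 | 0 } — -1/8
edge 5 of 15 (B): { -1 -1/2 -1/4 -1/8 | 0 } — -1/16
edge 6 of 15 (R): { -1 -1/2 -1/4 -1/8 | -1/16 0 } — -3/32
edge 7 of 15 (B): { -1 -1/2 -1/4 -1/8 -3/32 | -1/16 0 } — -5/64
edge 8 of 15 (B): { -1 -1/2 -1/4 -1/8 -3/32 -5/64 | -1/16 0 } — -9/128
edge 9 of 15 (R): { -1 -1/2 -1/4 -1/8 -3/32 -5/64 | -9/128 -1/16 0 } — -19/256
edge 10 of 15 (B): { -1 -1/2 -1/4 -1/8 -3/32 -5/64 -19/256 | -9/128 -1/16 0 } — -37/512
edge 11 of 15 (B): { -1 -1/2 -1/4 -1/8 -3/32 -5/64 -19/256 -37/512 | -9/128 -1/16 0 } — -73/1024
edge 12 of 15 (R): { -1 -1/2 -1/4 -1/8 -3/32 -5/64 -19/256 -37/512 | -73/1024 -9/128 -1/16 0 } — -147/2048
edge 13 of 15 (B): { -1 -1/2 -1/4 -1/8 -3/32 -5/64 -19/256 -37/512 -147/2048 | -73/1024 -9/128 -1/16 0 } — -293/4096
edge 14 of 15 (R): { -1 -1/2 -1/4 -1/8 -3/32 -5/64 -19/256 -37/512 -147/2048 | -293/4096 -73/1024 -9/128 -1/16 0 } — -587/8192
edge 15 of 15 (R): { -1 -1/2 -1/4 -1/8 -3/32 -5/64 -19/256 -37/512 -147/2048 | -587/8192 -293/4096 -73/1024 -9/128 -1/16 0 } — -1175/16384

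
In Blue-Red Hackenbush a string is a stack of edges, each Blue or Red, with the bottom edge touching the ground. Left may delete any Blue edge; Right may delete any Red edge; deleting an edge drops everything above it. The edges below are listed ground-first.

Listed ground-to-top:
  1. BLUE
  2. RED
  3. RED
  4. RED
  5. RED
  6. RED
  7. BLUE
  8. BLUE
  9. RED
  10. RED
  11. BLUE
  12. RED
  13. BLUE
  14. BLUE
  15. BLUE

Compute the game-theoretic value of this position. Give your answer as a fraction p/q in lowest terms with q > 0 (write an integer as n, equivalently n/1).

value_1 [B]  L=[0]  R=[—]  — 1
value_2 [BR]  L=[0]  R=[1]  — 1/2
value_3 [BRR]  L=[0]  R=[1/2, 1]  — 1/4
value_4 [BRRR]  L=[0]  R=[1/4, 1/2, 1]  — 1/8
value_5 [BRRRR]  L=[0]  R=[1/8, 1/4, 1/2, 1]  — 1/16
value_6 [BRRRRR]  L=[0]  R=[1/16, 1/8, 1/4, 1/2, 1]  — 1/32
value_7 [BRRRRRB]  L=[0, 1/32]  R=[1/16, 1/8, 1/4, 1/2, 1]  — 3/64
value_8 [BRRRRRBB]  L=[0, 1/32, 3/64]  R=[1/16, 1/8, 1/4, 1/2, 1]  — 7/128
value_9 [BRRRRRBBR]  L=[0, 1/32, 3/64]  R=[7/128, 1/16, 1/8, 1/4, 1/2, 1]  — 13/256
value_10 [BRRRRRBBRR]  L=[0, 1/32, 3/64]  R=[13/256, 7/128, 1/16, 1/8, 1/4, 1/2, 1]  — 25/512
value_11 [BRRRRRBBRRB]  L=[0, 1/32, 3/64, 25/512]  R=[13/256, 7/128, 1/16, 1/8, 1/4, 1/2, 1]  — 51/1024
value_12 [BRRRRRBBRRBR]  L=[0, 1/32, 3/64, 25/512]  R=[51/1024, 13/256, 7/128, 1/16, 1/8, 1/4, 1/2, 1]  — 101/2048
value_13 [BRRRRRBBRRBRB]  L=[0, 1/32, 3/64, 25/512, 101/2048]  R=[51/1024, 13/256, 7/128, 1/16, 1/8, 1/4, 1/2, 1]  — 203/4096
value_14 [BRRRRRBBRRBRBB]  L=[0, 1/32, 3/64, 25/512, 101/2048, 203/4096]  R=[51/1024, 13/256, 7/128, 1/16, 1/8, 1/4, 1/2, 1]  — 407/8192
value_15 [BRRRRRBBRRBRBBB]  L=[0, 1/32, 3/64, 25/512, 101/2048, 203/4096, 407/8192]  R=[51/1024, 13/256, 7/128, 1/16, 1/8, 1/4, 1/2, 1]  — 815/16384

815/16384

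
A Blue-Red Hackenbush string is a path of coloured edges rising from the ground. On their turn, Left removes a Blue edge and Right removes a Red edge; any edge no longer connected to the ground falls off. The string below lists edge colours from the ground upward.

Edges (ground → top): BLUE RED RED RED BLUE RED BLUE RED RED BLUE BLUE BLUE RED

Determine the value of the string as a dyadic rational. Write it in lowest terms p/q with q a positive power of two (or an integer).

669/4096

Prefix values for BLUE RED RED RED BLUE RED BLUE RED RED BLUE BLUE BLUE RED via {L|R} + simplicity:
B: Left { 0 }, Right { ∅ } → simplest 1
BR: Left { 0 }, Right { 1 } → simplest 1/2
BRR: Left { 0 }, Right { 1/2,1 } → simplest 1/4
BRRR: Left { 0 }, Right { 1/4,1/2,1 } → simplest 1/8
BRRRB: Left { 0,1/8 }, Right { 1/4,1/2,1 } → simplest 3/16
BRRRBR: Left { 0,1/8 }, Right { 3/16,1/4,1/2,1 } → simplest 5/32
BRRRBRB: Left { 0,1/8,5/32 }, Right { 3/16,1/4,1/2,1 } → simplest 11/64
BRRRBRBR: Left { 0,1/8,5/32 }, Right { 11/64,3/16,1/4,1/2,1 } → simplest 21/128
BRRRBRBRR: Left { 0,1/8,5/32 }, Right { 21/128,11/64,3/16,1/4,1/2,1 } → simplest 41/256
BRRRBRBRRB: Left { 0,1/8,5/32,41/256 }, Right { 21/128,11/64,3/16,1/4,1/2,1 } → simplest 83/512
BRRRBRBRRBB: Left { 0,1/8,5/32,41/256,83/512 }, Right { 21/128,11/64,3/16,1/4,1/2,1 } → simplest 167/1024
BRRRBRBRRBBB: Left { 0,1/8,5/32,41/256,83/512,167/1024 }, Right { 21/128,11/64,3/16,1/4,1/2,1 } → simplest 335/2048
BRRRBRBRRBBBR: Left { 0,1/8,5/32,41/256,83/512,167/1024 }, Right { 335/2048,21/128,11/64,3/16,1/4,1/2,1 } → simplest 669/4096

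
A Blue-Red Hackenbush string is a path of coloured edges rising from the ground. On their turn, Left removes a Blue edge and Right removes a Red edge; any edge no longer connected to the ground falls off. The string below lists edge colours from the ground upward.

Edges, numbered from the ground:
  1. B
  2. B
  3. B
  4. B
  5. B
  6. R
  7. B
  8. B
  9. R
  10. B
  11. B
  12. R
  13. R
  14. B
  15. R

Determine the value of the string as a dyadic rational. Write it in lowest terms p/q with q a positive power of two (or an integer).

Build g(s[:k]) for k = 1..15, string s = B B B B B R B B R B B R R B R.
1 of 15 · B · max L 0 · min R +∞ ⇒ 1
2 of 15 · BB · max L 1 · min R +∞ ⇒ 2
3 of 15 · BBB · max L 2 · min R +∞ ⇒ 3
4 of 15 · BBBB · max L 3 · min R +∞ ⇒ 4
5 of 15 · BBBBB · max L 4 · min R +∞ ⇒ 5
6 of 15 · BBBBBR · max L 4 · min R 5 ⇒ 9/2
7 of 15 · BBBBBRB · max L 9/2 · min R 5 ⇒ 19/4
8 of 15 · BBBBBRBB · max L 19/4 · min R 5 ⇒ 39/8
9 of 15 · BBBBBRBBR · max L 19/4 · min R 39/8 ⇒ 77/16
10 of 15 · BBBBBRBBRB · max L 77/16 · min R 39/8 ⇒ 155/32
11 of 15 · BBBBBRBBRBB · max L 155/32 · min R 39/8 ⇒ 311/64
12 of 15 · BBBBBRBBRBBR · max L 155/32 · min R 311/64 ⇒ 621/128
13 of 15 · BBBBBRBBRBBRR · max L 155/32 · min R 621/128 ⇒ 1241/256
14 of 15 · BBBBBRBBRBBRRB · max L 1241/256 · min R 621/128 ⇒ 2483/512
15 of 15 · BBBBBRBBRBBRRBR · max L 1241/256 · min R 2483/512 ⇒ 4965/1024

4965/1024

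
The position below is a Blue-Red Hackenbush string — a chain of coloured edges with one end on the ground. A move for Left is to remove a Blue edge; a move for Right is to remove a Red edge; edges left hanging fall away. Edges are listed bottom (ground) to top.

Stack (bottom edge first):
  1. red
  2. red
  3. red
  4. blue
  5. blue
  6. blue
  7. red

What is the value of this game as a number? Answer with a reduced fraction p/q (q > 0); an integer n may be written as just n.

-35/16

val(r) = { · | 0 } => -1
val(rr) = { · | -1, 0 } => -2
val(rrr) = { · | -2, -1, 0 } => -3
val(rrrb) = { -3 | -2, -1, 0 } => -5/2
val(rrrbb) = { -3, -5/2 | -2, -1, 0 } => -9/4
val(rrrbbb) = { -3, -5/2, -9/4 | -2, -1, 0 } => -17/8
val(rrrbbbr) = { -3, -5/2, -9/4 | -17/8, -2, -1, 0 } => -35/16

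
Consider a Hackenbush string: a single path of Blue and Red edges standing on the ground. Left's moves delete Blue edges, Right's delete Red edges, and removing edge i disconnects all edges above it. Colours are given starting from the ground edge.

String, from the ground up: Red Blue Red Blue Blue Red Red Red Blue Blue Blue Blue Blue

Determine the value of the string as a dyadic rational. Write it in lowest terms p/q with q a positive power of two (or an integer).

-2497/4096

edge 1 of 13 (Red): { none | 0 } gives -1
edge 2 of 13 (Blue): { -1 | 0 } gives -1/2
edge 3 of 13 (Red): { -1 | -1/2; 0 } gives -3/4
edge 4 of 13 (Blue): { -1; -3/4 | -1/2; 0 } gives -5/8
edge 5 of 13 (Blue): { -1; -3/4; -5/8 | -1/2; 0 } gives -9/16
edge 6 of 13 (Red): { -1; -3/4; -5/8 | -9/16; -1/2; 0 } gives -19/32
edge 7 of 13 (Red): { -1; -3/4; -5/8 | -19/32; -9/16; -1/2; 0 } gives -39/64
edge 8 of 13 (Red): { -1; -3/4; -5/8 | -39/64; -19/32; -9/16; -1/2; 0 } gives -79/128
edge 9 of 13 (Blue): { -1; -3/4; -5/8; -79/128 | -39/64; -19/32; -9/16; -1/2; 0 } gives -157/256
edge 10 of 13 (Blue): { -1; -3/4; -5/8; -79/128; -157/256 | -39/64; -19/32; -9/16; -1/2; 0 } gives -313/512
edge 11 of 13 (Blue): { -1; -3/4; -5/8; -79/128; -157/256; -313/512 | -39/64; -19/32; -9/16; -1/2; 0 } gives -625/1024
edge 12 of 13 (Blue): { -1; -3/4; -5/8; -79/128; -157/256; -313/512; -625/1024 | -39/64; -19/32; -9/16; -1/2; 0 } gives -1249/2048
edge 13 of 13 (Blue): { -1; -3/4; -5/8; -79/128; -157/256; -313/512; -625/1024; -1249/2048 | -39/64; -19/32; -9/16; -1/2; 0 } gives -2497/4096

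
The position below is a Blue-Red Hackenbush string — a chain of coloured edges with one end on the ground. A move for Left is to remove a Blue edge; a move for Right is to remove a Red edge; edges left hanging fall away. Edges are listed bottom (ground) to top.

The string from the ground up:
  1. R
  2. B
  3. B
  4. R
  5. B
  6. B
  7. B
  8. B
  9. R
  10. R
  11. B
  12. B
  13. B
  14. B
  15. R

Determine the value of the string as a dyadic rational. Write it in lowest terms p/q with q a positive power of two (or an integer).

-4291/16384

edge 1 of 15 (R): { ∅ | 0 } so -1
edge 2 of 15 (B): { -1 | 0 } so -1/2
edge 3 of 15 (B): { -1,-1/2 | 0 } so -1/4
edge 4 of 15 (R): { -1,-1/2 | -1/4,0 } so -3/8
edge 5 of 15 (B): { -1,-1/2,-3/8 | -1/4,0 } so -5/16
edge 6 of 15 (B): { -1,-1/2,-3/8,-5/16 | -1/4,0 } so -9/32
edge 7 of 15 (B): { -1,-1/2,-3/8,-5/16,-9/32 | -1/4,0 } so -17/64
edge 8 of 15 (B): { -1,-1/2,-3/8,-5/16,-9/32,-17/64 | -1/4,0 } so -33/128
edge 9 of 15 (R): { -1,-1/2,-3/8,-5/16,-9/32,-17/64 | -33/128,-1/4,0 } so -67/256
edge 10 of 15 (R): { -1,-1/2,-3/8,-5/16,-9/32,-17/64 | -67/256,-33/128,-1/4,0 } so -135/512
edge 11 of 15 (B): { -1,-1/2,-3/8,-5/16,-9/32,-17/64,-135/512 | -67/256,-33/128,-1/4,0 } so -269/1024
edge 12 of 15 (B): { -1,-1/2,-3/8,-5/16,-9/32,-17/64,-135/512,-269/1024 | -67/256,-33/128,-1/4,0 } so -537/2048
edge 13 of 15 (B): { -1,-1/2,-3/8,-5/16,-9/32,-17/64,-135/512,-269/1024,-537/2048 | -67/256,-33/128,-1/4,0 } so -1073/4096
edge 14 of 15 (B): { -1,-1/2,-3/8,-5/16,-9/32,-17/64,-135/512,-269/1024,-537/2048,-1073/4096 | -67/256,-33/128,-1/4,0 } so -2145/8192
edge 15 of 15 (R): { -1,-1/2,-3/8,-5/16,-9/32,-17/64,-135/512,-269/1024,-537/2048,-1073/4096 | -2145/8192,-67/256,-33/128,-1/4,0 } so -4291/16384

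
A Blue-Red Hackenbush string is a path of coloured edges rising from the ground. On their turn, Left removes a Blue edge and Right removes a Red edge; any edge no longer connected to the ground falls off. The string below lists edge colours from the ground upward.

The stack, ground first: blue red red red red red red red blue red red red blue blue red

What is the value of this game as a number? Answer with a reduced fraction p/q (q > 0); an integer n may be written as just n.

141/16384

Prefix values for blue red red red red red red red blue red red red blue blue red via {L|R} + simplicity:
edge 1 of 15 (blue): { 0 |  } so 1
edge 2 of 15 (red): { 0 | 1 } so 1/2
edge 3 of 15 (red): { 0 | 1/2; 1 } so 1/4
edge 4 of 15 (red): { 0 | 1/4; 1/2; 1 } so 1/8
edge 5 of 15 (red): { 0 | 1/8; 1/4; 1/2; 1 } so 1/16
edge 6 of 15 (red): { 0 | 1/16; 1/8; 1/4; 1/2; 1 } so 1/32
edge 7 of 15 (red): { 0 | 1/32; 1/16; 1/8; 1/4; 1/2; 1 } so 1/64
edge 8 of 15 (red): { 0 | 1/64; 1/32; 1/16; 1/8; 1/4; 1/2; 1 } so 1/128
edge 9 of 15 (blue): { 0; 1/128 | 1/64; 1/32; 1/16; 1/8; 1/4; 1/2; 1 } so 3/256
edge 10 of 15 (red): { 0; 1/128 | 3/256; 1/64; 1/32; 1/16; 1/8; 1/4; 1/2; 1 } so 5/512
edge 11 of 15 (red): { 0; 1/128 | 5/512; 3/256; 1/64; 1/32; 1/16; 1/8; 1/4; 1/2; 1 } so 9/1024
edge 12 of 15 (red): { 0; 1/128 | 9/1024; 5/512; 3/256; 1/64; 1/32; 1/16; 1/8; 1/4; 1/2; 1 } so 17/2048
edge 13 of 15 (blue): { 0; 1/128; 17/2048 | 9/1024; 5/512; 3/256; 1/64; 1/32; 1/16; 1/8; 1/4; 1/2; 1 } so 35/4096
edge 14 of 15 (blue): { 0; 1/128; 17/2048; 35/4096 | 9/1024; 5/512; 3/256; 1/64; 1/32; 1/16; 1/8; 1/4; 1/2; 1 } so 71/8192
edge 15 of 15 (red): { 0; 1/128; 17/2048; 35/4096 | 71/8192; 9/1024; 5/512; 3/256; 1/64; 1/32; 1/16; 1/8; 1/4; 1/2; 1 } so 141/16384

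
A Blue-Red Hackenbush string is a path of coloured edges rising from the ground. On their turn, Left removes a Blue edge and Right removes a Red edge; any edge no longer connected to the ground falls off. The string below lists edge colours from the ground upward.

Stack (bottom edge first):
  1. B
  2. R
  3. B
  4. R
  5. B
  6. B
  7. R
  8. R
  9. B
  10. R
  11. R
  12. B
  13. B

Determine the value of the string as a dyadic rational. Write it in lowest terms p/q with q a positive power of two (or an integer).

1 of 13 · B · max L 0 · min R +∞ — 1
2 of 13 · BR · max L 0 · min R 1 — 1/2
3 of 13 · BRB · max L 1/2 · min R 1 — 3/4
4 of 13 · BRBR · max L 1/2 · min R 3/4 — 5/8
5 of 13 · BRBRB · max L 5/8 · min R 3/4 — 11/16
6 of 13 · BRBRBB · max L 11/16 · min R 3/4 — 23/32
7 of 13 · BRBRBBR · max L 11/16 · min R 23/32 — 45/64
8 of 13 · BRBRBBRR · max L 11/16 · min R 45/64 — 89/128
9 of 13 · BRBRBBRRB · max L 89/128 · min R 45/64 — 179/256
10 of 13 · BRBRBBRRBR · max L 89/128 · min R 179/256 — 357/512
11 of 13 · BRBRBBRRBRR · max L 89/128 · min R 357/512 — 713/1024
12 of 13 · BRBRBBRRBRRB · max L 713/1024 · min R 357/512 — 1427/2048
13 of 13 · BRBRBBRRBRRBB · max L 1427/2048 · min R 357/512 — 2855/4096

2855/4096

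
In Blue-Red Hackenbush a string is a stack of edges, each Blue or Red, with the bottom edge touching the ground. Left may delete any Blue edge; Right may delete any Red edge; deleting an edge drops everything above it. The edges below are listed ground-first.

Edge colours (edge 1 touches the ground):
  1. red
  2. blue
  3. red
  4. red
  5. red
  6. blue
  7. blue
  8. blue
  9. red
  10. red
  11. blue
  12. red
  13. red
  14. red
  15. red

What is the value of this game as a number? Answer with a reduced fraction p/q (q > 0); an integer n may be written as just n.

-14559/16384

val_1 [r]  L=[·]  R=[0]  so -1
val_2 [rb]  L=[-1]  R=[0]  so -1/2
val_3 [rbr]  L=[-1]  R=[-1/2 0]  so -3/4
val_4 [rbrr]  L=[-1]  R=[-3/4 -1/2 0]  so -7/8
val_5 [rbrrr]  L=[-1]  R=[-7/8 -3/4 -1/2 0]  so -15/16
val_6 [rbrrrb]  L=[-1 -15/16]  R=[-7/8 -3/4 -1/2 0]  so -29/32
val_7 [rbrrrbb]  L=[-1 -15/16 -29/32]  R=[-7/8 -3/4 -1/2 0]  so -57/64
val_8 [rbrrrbbb]  L=[-1 -15/16 -29/32 -57/64]  R=[-7/8 -3/4 -1/2 0]  so -113/128
val_9 [rbrrrbbbr]  L=[-1 -15/16 -29/32 -57/64]  R=[-113/128 -7/8 -3/4 -1/2 0]  so -227/256
val_10 [rbrrrbbbrr]  L=[-1 -15/16 -29/32 -57/64]  R=[-227/256 -113/128 -7/8 -3/4 -1/2 0]  so -455/512
val_11 [rbrrrbbbrrb]  L=[-1 -15/16 -29/32 -57/64 -455/512]  R=[-227/256 -113/128 -7/8 -3/4 -1/2 0]  so -909/1024
val_12 [rbrrrbbbrrbr]  L=[-1 -15/16 -29/32 -57/64 -455/512]  R=[-909/1024 -227/256 -113/128 -7/8 -3/4 -1/2 0]  so -1819/2048
val_13 [rbrrrbbbrrbrr]  L=[-1 -15/16 -29/32 -57/64 -455/512]  R=[-1819/2048 -909/1024 -227/256 -113/128 -7/8 -3/4 -1/2 0]  so -3639/4096
val_14 [rbrrrbbbrrbrrr]  L=[-1 -15/16 -29/32 -57/64 -455/512]  R=[-3639/4096 -1819/2048 -909/1024 -227/256 -113/128 -7/8 -3/4 -1/2 0]  so -7279/8192
val_15 [rbrrrbbbrrbrrrr]  L=[-1 -15/16 -29/32 -57/64 -455/512]  R=[-7279/8192 -3639/4096 -1819/2048 -909/1024 -227/256 -113/128 -7/8 -3/4 -1/2 0]  so -14559/16384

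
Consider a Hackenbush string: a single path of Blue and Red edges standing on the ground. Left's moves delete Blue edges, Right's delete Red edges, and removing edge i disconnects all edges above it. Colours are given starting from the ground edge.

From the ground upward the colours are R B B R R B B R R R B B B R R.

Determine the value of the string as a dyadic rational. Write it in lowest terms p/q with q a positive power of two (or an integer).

v_1 [R]  L=[·]  R=[0]  -> -1
v_2 [RB]  L=[-1]  R=[0]  -> -1/2
v_3 [RBB]  L=[-1 -1/2]  R=[0]  -> -1/4
v_4 [RBBR]  L=[-1 -1/2]  R=[-1/4 0]  -> -3/8
v_5 [RBBRR]  L=[-1 -1/2]  R=[-3/8 -1/4 0]  -> -7/16
v_6 [RBBRRB]  L=[-1 -1/2 -7/16]  R=[-3/8 -1/4 0]  -> -13/32
v_7 [RBBRRBB]  L=[-1 -1/2 -7/16 -13/32]  R=[-3/8 -1/4 0]  -> -25/64
v_8 [RBBRRBBR]  L=[-1 -1/2 -7/16 -13/32]  R=[-25/64 -3/8 -1/4 0]  -> -51/128
v_9 [RBBRRBBRR]  L=[-1 -1/2 -7/16 -13/32]  R=[-51/128 -25/64 -3/8 -1/4 0]  -> -103/256
v_10 [RBBRRBBRRR]  L=[-1 -1/2 -7/16 -13/32]  R=[-103/256 -51/128 -25/64 -3/8 -1/4 0]  -> -207/512
v_11 [RBBRRBBRRRB]  L=[-1 -1/2 -7/16 -13/32 -207/512]  R=[-103/256 -51/128 -25/64 -3/8 -1/4 0]  -> -413/1024
v_12 [RBBRRBBRRRBB]  L=[-1 -1/2 -7/16 -13/32 -207/512 -413/1024]  R=[-103/256 -51/128 -25/64 -3/8 -1/4 0]  -> -825/2048
v_13 [RBBRRBBRRRBBB]  L=[-1 -1/2 -7/16 -13/32 -207/512 -413/1024 -825/2048]  R=[-103/256 -51/128 -25/64 -3/8 -1/4 0]  -> -1649/4096
v_14 [RBBRRBBRRRBBBR]  L=[-1 -1/2 -7/16 -13/32 -207/512 -413/1024 -825/2048]  R=[-1649/4096 -103/256 -51/128 -25/64 -3/8 -1/4 0]  -> -3299/8192
v_15 [RBBRRBBRRRBBBRR]  L=[-1 -1/2 -7/16 -13/32 -207/512 -413/1024 -825/2048]  R=[-3299/8192 -1649/4096 -103/256 -51/128 -25/64 -3/8 -1/4 0]  -> -6599/16384

-6599/16384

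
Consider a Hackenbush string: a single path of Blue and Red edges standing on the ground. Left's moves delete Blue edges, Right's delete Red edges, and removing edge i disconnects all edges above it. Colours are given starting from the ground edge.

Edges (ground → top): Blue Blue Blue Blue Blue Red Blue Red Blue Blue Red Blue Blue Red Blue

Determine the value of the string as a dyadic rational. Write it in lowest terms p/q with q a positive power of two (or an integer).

4827/1024

Prefix values for Blue Blue Blue Blue Blue Red Blue Red Blue Blue Red Blue Blue Red Blue via {L|R} + simplicity:
val_1 [B]  L=[0]  R=[(no moves)]  gives 1
val_2 [BB]  L=[0,1]  R=[(no moves)]  gives 2
val_3 [BBB]  L=[0,1,2]  R=[(no moves)]  gives 3
val_4 [BBBB]  L=[0,1,2,3]  R=[(no moves)]  gives 4
val_5 [BBBBB]  L=[0,1,2,3,4]  R=[(no moves)]  gives 5
val_6 [BBBBBR]  L=[0,1,2,3,4]  R=[5]  gives 9/2
val_7 [BBBBBRB]  L=[0,1,2,3,4,9/2]  R=[5]  gives 19/4
val_8 [BBBBBRBR]  L=[0,1,2,3,4,9/2]  R=[19/4,5]  gives 37/8
val_9 [BBBBBRBRB]  L=[0,1,2,3,4,9/2,37/8]  R=[19/4,5]  gives 75/16
val_10 [BBBBBRBRBB]  L=[0,1,2,3,4,9/2,37/8,75/16]  R=[19/4,5]  gives 151/32
val_11 [BBBBBRBRBBR]  L=[0,1,2,3,4,9/2,37/8,75/16]  R=[151/32,19/4,5]  gives 301/64
val_12 [BBBBBRBRBBRB]  L=[0,1,2,3,4,9/2,37/8,75/16,301/64]  R=[151/32,19/4,5]  gives 603/128
val_13 [BBBBBRBRBBRBB]  L=[0,1,2,3,4,9/2,37/8,75/16,301/64,603/128]  R=[151/32,19/4,5]  gives 1207/256
val_14 [BBBBBRBRBBRBBR]  L=[0,1,2,3,4,9/2,37/8,75/16,301/64,603/128]  R=[1207/256,151/32,19/4,5]  gives 2413/512
val_15 [BBBBBRBRBBRBBRB]  L=[0,1,2,3,4,9/2,37/8,75/16,301/64,603/128,2413/512]  R=[1207/256,151/32,19/4,5]  gives 4827/1024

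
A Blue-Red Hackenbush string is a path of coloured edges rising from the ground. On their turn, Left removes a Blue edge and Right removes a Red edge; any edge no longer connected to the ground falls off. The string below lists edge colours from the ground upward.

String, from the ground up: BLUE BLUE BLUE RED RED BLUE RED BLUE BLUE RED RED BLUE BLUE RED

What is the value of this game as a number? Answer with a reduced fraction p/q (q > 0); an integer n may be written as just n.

Build v(s[:k]) for k = 1..14, string s = BLUE BLUE BLUE RED RED BLUE RED BLUE BLUE RED RED BLUE BLUE RED.
v(B) = { 0 | — } -> 1
v(BB) = { 0, 1 | — } -> 2
v(BBB) = { 0, 1, 2 | — } -> 3
v(BBBR) = { 0, 1, 2 | 3 } -> 5/2
v(BBBRR) = { 0, 1, 2 | 5/2, 3 } -> 9/4
v(BBBRRB) = { 0, 1, 2, 9/4 | 5/2, 3 } -> 19/8
v(BBBRRBR) = { 0, 1, 2, 9/4 | 19/8, 5/2, 3 } -> 37/16
v(BBBRRBRB) = { 0, 1, 2, 9/4, 37/16 | 19/8, 5/2, 3 } -> 75/32
v(BBBRRBRBB) = { 0, 1, 2, 9/4, 37/16, 75/32 | 19/8, 5/2, 3 } -> 151/64
v(BBBRRBRBBR) = { 0, 1, 2, 9/4, 37/16, 75/32 | 151/64, 19/8, 5/2, 3 } -> 301/128
v(BBBRRBRBBRR) = { 0, 1, 2, 9/4, 37/16, 75/32 | 301/128, 151/64, 19/8, 5/2, 3 } -> 601/256
v(BBBRRBRBBRRB) = { 0, 1, 2, 9/4, 37/16, 75/32, 601/256 | 301/128, 151/64, 19/8, 5/2, 3 } -> 1203/512
v(BBBRRBRBBRRBB) = { 0, 1, 2, 9/4, 37/16, 75/32, 601/256, 1203/512 | 301/128, 151/64, 19/8, 5/2, 3 } -> 2407/1024
v(BBBRRBRBBRRBBR) = { 0, 1, 2, 9/4, 37/16, 75/32, 601/256, 1203/512 | 2407/1024, 301/128, 151/64, 19/8, 5/2, 3 } -> 4813/2048

4813/2048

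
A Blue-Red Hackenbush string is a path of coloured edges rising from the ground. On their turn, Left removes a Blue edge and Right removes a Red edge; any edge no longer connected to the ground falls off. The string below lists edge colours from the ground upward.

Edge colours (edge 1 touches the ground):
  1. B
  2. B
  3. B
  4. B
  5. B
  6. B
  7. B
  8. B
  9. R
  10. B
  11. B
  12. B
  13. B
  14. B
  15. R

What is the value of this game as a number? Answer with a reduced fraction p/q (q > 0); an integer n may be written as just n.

Build v(s[:k]) for k = 1..15, string s = B B B B B B B B R B B B B B R.
v_1 [B]  L=[0]  R=[(no moves)]  -> 1
v_2 [BB]  L=[0,1]  R=[(no moves)]  -> 2
v_3 [BBB]  L=[0,1,2]  R=[(no moves)]  -> 3
v_4 [BBBB]  L=[0,1,2,3]  R=[(no moves)]  -> 4
v_5 [BBBBB]  L=[0,1,2,3,4]  R=[(no moves)]  -> 5
v_6 [BBBBBB]  L=[0,1,2,3,4,5]  R=[(no moves)]  -> 6
v_7 [BBBBBBB]  L=[0,1,2,3,4,5,6]  R=[(no moves)]  -> 7
v_8 [BBBBBBBB]  L=[0,1,2,3,4,5,6,7]  R=[(no moves)]  -> 8
v_9 [BBBBBBBBR]  L=[0,1,2,3,4,5,6,7]  R=[8]  -> 15/2
v_10 [BBBBBBBBRB]  L=[0,1,2,3,4,5,6,7,15/2]  R=[8]  -> 31/4
v_11 [BBBBBBBBRBB]  L=[0,1,2,3,4,5,6,7,15/2,31/4]  R=[8]  -> 63/8
v_12 [BBBBBBBBRBBB]  L=[0,1,2,3,4,5,6,7,15/2,31/4,63/8]  R=[8]  -> 127/16
v_13 [BBBBBBBBRBBBB]  L=[0,1,2,3,4,5,6,7,15/2,31/4,63/8,127/16]  R=[8]  -> 255/32
v_14 [BBBBBBBBRBBBBB]  L=[0,1,2,3,4,5,6,7,15/2,31/4,63/8,127/16,255/32]  R=[8]  -> 511/64
v_15 [BBBBBBBBRBBBBBR]  L=[0,1,2,3,4,5,6,7,15/2,31/4,63/8,127/16,255/32]  R=[511/64,8]  -> 1021/128

1021/128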